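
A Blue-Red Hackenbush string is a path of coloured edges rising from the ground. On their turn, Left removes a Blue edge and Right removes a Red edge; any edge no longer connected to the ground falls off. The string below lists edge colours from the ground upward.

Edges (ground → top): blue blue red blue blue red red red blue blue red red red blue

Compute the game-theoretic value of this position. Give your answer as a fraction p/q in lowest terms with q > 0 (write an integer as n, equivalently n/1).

7267/4096

1 of 14 · b · max L 0 · min R +∞ ⇒ 1
2 of 14 · bb · max L 1 · min R +∞ ⇒ 2
3 of 14 · bbr · max L 1 · min R 2 ⇒ 3/2
4 of 14 · bbrb · max L 3/2 · min R 2 ⇒ 7/4
5 of 14 · bbrbb · max L 7/4 · min R 2 ⇒ 15/8
6 of 14 · bbrbbr · max L 7/4 · min R 15/8 ⇒ 29/16
7 of 14 · bbrbbrr · max L 7/4 · min R 29/16 ⇒ 57/32
8 of 14 · bbrbbrrr · max L 7/4 · min R 57/32 ⇒ 113/64
9 of 14 · bbrbbrrrb · max L 113/64 · min R 57/32 ⇒ 227/128
10 of 14 · bbrbbrrrbb · max L 227/128 · min R 57/32 ⇒ 455/256
11 of 14 · bbrbbrrrbbr · max L 227/128 · min R 455/256 ⇒ 909/512
12 of 14 · bbrbbrrrbbrr · max L 227/128 · min R 909/512 ⇒ 1817/1024
13 of 14 · bbrbbrrrbbrrr · max L 227/128 · min R 1817/1024 ⇒ 3633/2048
14 of 14 · bbrbbrrrbbrrrb · max L 3633/2048 · min R 1817/1024 ⇒ 7267/4096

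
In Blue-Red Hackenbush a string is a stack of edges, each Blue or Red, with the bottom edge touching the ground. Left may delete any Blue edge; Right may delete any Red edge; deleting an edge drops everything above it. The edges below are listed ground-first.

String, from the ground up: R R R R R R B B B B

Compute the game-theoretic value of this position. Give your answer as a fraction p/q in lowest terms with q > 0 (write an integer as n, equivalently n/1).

Recurse on prefixes of the 10-edge string R R R R R R B B B B:
step 1: add R to get R; options L={ — } R={ 0 } = -1
step 2: add R to get RR; options L={ — } R={ -1; 0 } = -2
step 3: add R to get RRR; options L={ — } R={ -2; -1; 0 } = -3
step 4: add R to get RRRR; options L={ — } R={ -3; -2; -1; 0 } = -4
step 5: add R to get RRRRR; options L={ — } R={ -4; -3; -2; -1; 0 } = -5
step 6: add R to get RRRRRR; options L={ — } R={ -5; -4; -3; -2; -1; 0 } = -6
step 7: add B to get RRRRRRB; options L={ -6 } R={ -5; -4; -3; -2; -1; 0 } = -11/2
step 8: add B to get RRRRRRBB; options L={ -6; -11/2 } R={ -5; -4; -3; -2; -1; 0 } = -21/4
step 9: add B to get RRRRRRBBB; options L={ -6; -11/2; -21/4 } R={ -5; -4; -3; -2; -1; 0 } = -41/8
step 10: add B to get RRRRRRBBBB; options L={ -6; -11/2; -21/4; -41/8 } R={ -5; -4; -3; -2; -1; 0 } = -81/16

-81/16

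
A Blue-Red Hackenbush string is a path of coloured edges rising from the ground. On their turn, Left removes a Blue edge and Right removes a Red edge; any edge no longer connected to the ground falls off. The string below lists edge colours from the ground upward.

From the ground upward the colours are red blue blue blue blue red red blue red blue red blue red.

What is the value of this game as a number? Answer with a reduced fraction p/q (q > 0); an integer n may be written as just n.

Recurse on prefixes of the 13-edge string red blue blue blue blue red red blue red blue red blue red:
1 of 13 · r · max L −∞ · min R 0 — -1
2 of 13 · rb · max L -1 · min R 0 — -1/2
3 of 13 · rbb · max L -1/2 · min R 0 — -1/4
4 of 13 · rbbb · max L -1/4 · min R 0 — -1/8
5 of 13 · rbbbb · max L -1/8 · min R 0 — -1/16
6 of 13 · rbbbbr · max L -1/8 · min R -1/16 — -3/32
7 of 13 · rbbbbrr · max L -1/8 · min R -3/32 — -7/64
8 of 13 · rbbbbrrb · max L -7/64 · min R -3/32 — -13/128
9 of 13 · rbbbbrrbr · max L -7/64 · min R -13/128 — -27/256
10 of 13 · rbbbbrrbrb · max L -27/256 · min R -13/128 — -53/512
11 of 13 · rbbbbrrbrbr · max L -27/256 · min R -53/512 — -107/1024
12 of 13 · rbbbbrrbrbrb · max L -107/1024 · min R -53/512 — -213/2048
13 of 13 · rbbbbrrbrbrbr · max L -107/1024 · min R -213/2048 — -427/4096

-427/4096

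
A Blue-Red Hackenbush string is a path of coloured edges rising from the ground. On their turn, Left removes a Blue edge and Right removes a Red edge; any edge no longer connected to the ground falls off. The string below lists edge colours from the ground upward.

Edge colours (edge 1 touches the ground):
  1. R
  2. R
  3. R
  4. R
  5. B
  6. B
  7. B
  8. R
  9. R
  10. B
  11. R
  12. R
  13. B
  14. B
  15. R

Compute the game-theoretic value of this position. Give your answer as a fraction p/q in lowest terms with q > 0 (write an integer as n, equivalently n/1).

-6579/2048

step 1: add R to get R; options L={ (no moves) } R={ 0 } gives -1
step 2: add R to get RR; options L={ (no moves) } R={ -1,0 } gives -2
step 3: add R to get RRR; options L={ (no moves) } R={ -2,-1,0 } gives -3
step 4: add R to get RRRR; options L={ (no moves) } R={ -3,-2,-1,0 } gives -4
step 5: add B to get RRRRB; options L={ -4 } R={ -3,-2,-1,0 } gives -7/2
step 6: add B to get RRRRBB; options L={ -4,-7/2 } R={ -3,-2,-1,0 } gives -13/4
step 7: add B to get RRRRBBB; options L={ -4,-7/2,-13/4 } R={ -3,-2,-1,0 } gives -25/8
step 8: add R to get RRRRBBBR; options L={ -4,-7/2,-13/4 } R={ -25/8,-3,-2,-1,0 } gives -51/16
step 9: add R to get RRRRBBBRR; options L={ -4,-7/2,-13/4 } R={ -51/16,-25/8,-3,-2,-1,0 } gives -103/32
step 10: add B to get RRRRBBBRRB; options L={ -4,-7/2,-13/4,-103/32 } R={ -51/16,-25/8,-3,-2,-1,0 } gives -205/64
step 11: add R to get RRRRBBBRRBR; options L={ -4,-7/2,-13/4,-103/32 } R={ -205/64,-51/16,-25/8,-3,-2,-1,0 } gives -411/128
step 12: add R to get RRRRBBBRRBRR; options L={ -4,-7/2,-13/4,-103/32 } R={ -411/128,-205/64,-51/16,-25/8,-3,-2,-1,0 } gives -823/256
step 13: add B to get RRRRBBBRRBRRB; options L={ -4,-7/2,-13/4,-103/32,-823/256 } R={ -411/128,-205/64,-51/16,-25/8,-3,-2,-1,0 } gives -1645/512
step 14: add B to get RRRRBBBRRBRRBB; options L={ -4,-7/2,-13/4,-103/32,-823/256,-1645/512 } R={ -411/128,-205/64,-51/16,-25/8,-3,-2,-1,0 } gives -3289/1024
step 15: add R to get RRRRBBBRRBRRBBR; options L={ -4,-7/2,-13/4,-103/32,-823/256,-1645/512 } R={ -3289/1024,-411/128,-205/64,-51/16,-25/8,-3,-2,-1,0 } gives -6579/2048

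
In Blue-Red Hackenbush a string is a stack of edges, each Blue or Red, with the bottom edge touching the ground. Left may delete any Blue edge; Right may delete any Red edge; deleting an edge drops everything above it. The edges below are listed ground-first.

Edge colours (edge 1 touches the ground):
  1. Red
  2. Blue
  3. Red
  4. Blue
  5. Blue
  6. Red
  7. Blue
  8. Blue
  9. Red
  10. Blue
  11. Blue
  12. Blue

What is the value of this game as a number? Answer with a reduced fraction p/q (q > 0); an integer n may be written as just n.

-1169/2048

step 1: add Red to get R; options L={ · } R={ 0 } => -1
step 2: add Blue to get RB; options L={ -1 } R={ 0 } => -1/2
step 3: add Red to get RBR; options L={ -1 } R={ -1/2 0 } => -3/4
step 4: add Blue to get RBRB; options L={ -1 -3/4 } R={ -1/2 0 } => -5/8
step 5: add Blue to get RBRBB; options L={ -1 -3/4 -5/8 } R={ -1/2 0 } => -9/16
step 6: add Red to get RBRBBR; options L={ -1 -3/4 -5/8 } R={ -9/16 -1/2 0 } => -19/32
step 7: add Blue to get RBRBBRB; options L={ -1 -3/4 -5/8 -19/32 } R={ -9/16 -1/2 0 } => -37/64
step 8: add Blue to get RBRBBRBB; options L={ -1 -3/4 -5/8 -19/32 -37/64 } R={ -9/16 -1/2 0 } => -73/128
step 9: add Red to get RBRBBRBBR; options L={ -1 -3/4 -5/8 -19/32 -37/64 } R={ -73/128 -9/16 -1/2 0 } => -147/256
step 10: add Blue to get RBRBBRBBRB; options L={ -1 -3/4 -5/8 -19/32 -37/64 -147/256 } R={ -73/128 -9/16 -1/2 0 } => -293/512
step 11: add Blue to get RBRBBRBBRBB; options L={ -1 -3/4 -5/8 -19/32 -37/64 -147/256 -293/512 } R={ -73/128 -9/16 -1/2 0 } => -585/1024
step 12: add Blue to get RBRBBRBBRBBB; options L={ -1 -3/4 -5/8 -19/32 -37/64 -147/256 -293/512 -585/1024 } R={ -73/128 -9/16 -1/2 0 } => -1169/2048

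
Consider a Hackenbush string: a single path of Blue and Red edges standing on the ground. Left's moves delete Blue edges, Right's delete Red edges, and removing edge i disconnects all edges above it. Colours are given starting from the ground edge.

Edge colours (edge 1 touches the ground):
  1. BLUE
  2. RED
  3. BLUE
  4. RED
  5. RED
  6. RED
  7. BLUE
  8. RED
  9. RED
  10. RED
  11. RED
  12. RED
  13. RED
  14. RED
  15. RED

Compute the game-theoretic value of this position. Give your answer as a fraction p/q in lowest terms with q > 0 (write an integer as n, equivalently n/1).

Build val(s[:k]) for k = 1..15, string s = BLUE RED BLUE RED RED RED BLUE RED RED RED RED RED RED RED RED.
1 of 15 · B · max L 0 · min R +∞ ⇒ 1
2 of 15 · BR · max L 0 · min R 1 ⇒ 1/2
3 of 15 · BRB · max L 1/2 · min R 1 ⇒ 3/4
4 of 15 · BRBR · max L 1/2 · min R 3/4 ⇒ 5/8
5 of 15 · BRBRR · max L 1/2 · min R 5/8 ⇒ 9/16
6 of 15 · BRBRRR · max L 1/2 · min R 9/16 ⇒ 17/32
7 of 15 · BRBRRRB · max L 17/32 · min R 9/16 ⇒ 35/64
8 of 15 · BRBRRRBR · max L 17/32 · min R 35/64 ⇒ 69/128
9 of 15 · BRBRRRBRR · max L 17/32 · min R 69/128 ⇒ 137/256
10 of 15 · BRBRRRBRRR · max L 17/32 · min R 137/256 ⇒ 273/512
11 of 15 · BRBRRRBRRRR · max L 17/32 · min R 273/512 ⇒ 545/1024
12 of 15 · BRBRRRBRRRRR · max L 17/32 · min R 545/1024 ⇒ 1089/2048
13 of 15 · BRBRRRBRRRRRR · max L 17/32 · min R 1089/2048 ⇒ 2177/4096
14 of 15 · BRBRRRBRRRRRRR · max L 17/32 · min R 2177/4096 ⇒ 4353/8192
15 of 15 · BRBRRRBRRRRRRRR · max L 17/32 · min R 4353/8192 ⇒ 8705/16384

8705/16384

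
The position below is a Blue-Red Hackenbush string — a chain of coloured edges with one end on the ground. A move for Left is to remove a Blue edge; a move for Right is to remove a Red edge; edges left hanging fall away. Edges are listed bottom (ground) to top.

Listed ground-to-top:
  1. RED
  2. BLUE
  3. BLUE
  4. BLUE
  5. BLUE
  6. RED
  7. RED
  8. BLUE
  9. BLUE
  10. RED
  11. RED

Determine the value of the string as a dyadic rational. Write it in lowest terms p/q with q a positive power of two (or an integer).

-103/1024

step 1: add RED to get R; options L={ ∅ } R={ 0 } -> -1
step 2: add BLUE to get RB; options L={ -1 } R={ 0 } -> -1/2
step 3: add BLUE to get RBB; options L={ -1; -1/2 } R={ 0 } -> -1/4
step 4: add BLUE to get RBBB; options L={ -1; -1/2; -1/4 } R={ 0 } -> -1/8
step 5: add BLUE to get RBBBB; options L={ -1; -1/2; -1/4; -1/8 } R={ 0 } -> -1/16
step 6: add RED to get RBBBBR; options L={ -1; -1/2; -1/4; -1/8 } R={ -1/16; 0 } -> -3/32
step 7: add RED to get RBBBBRR; options L={ -1; -1/2; -1/4; -1/8 } R={ -3/32; -1/16; 0 } -> -7/64
step 8: add BLUE to get RBBBBRRB; options L={ -1; -1/2; -1/4; -1/8; -7/64 } R={ -3/32; -1/16; 0 } -> -13/128
step 9: add BLUE to get RBBBBRRBB; options L={ -1; -1/2; -1/4; -1/8; -7/64; -13/128 } R={ -3/32; -1/16; 0 } -> -25/256
step 10: add RED to get RBBBBRRBBR; options L={ -1; -1/2; -1/4; -1/8; -7/64; -13/128 } R={ -25/256; -3/32; -1/16; 0 } -> -51/512
step 11: add RED to get RBBBBRRBBRR; options L={ -1; -1/2; -1/4; -1/8; -7/64; -13/128 } R={ -51/512; -25/256; -3/32; -1/16; 0 } -> -103/1024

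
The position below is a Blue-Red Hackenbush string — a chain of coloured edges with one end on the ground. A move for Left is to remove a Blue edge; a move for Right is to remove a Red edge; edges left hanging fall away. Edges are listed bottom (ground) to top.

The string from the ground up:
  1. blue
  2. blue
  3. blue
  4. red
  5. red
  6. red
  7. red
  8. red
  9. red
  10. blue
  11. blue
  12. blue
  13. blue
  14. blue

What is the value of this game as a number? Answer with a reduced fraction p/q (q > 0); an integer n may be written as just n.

4159/2048

Build g(s[:k]) for k = 1..14, string s = blue blue blue red red red red red red blue blue blue blue blue.
step 1: add blue to get b; options L={ 0 } R={ ∅ } -> 1
step 2: add blue to get bb; options L={ 0,1 } R={ ∅ } -> 2
step 3: add blue to get bbb; options L={ 0,1,2 } R={ ∅ } -> 3
step 4: add red to get bbbr; options L={ 0,1,2 } R={ 3 } -> 5/2
step 5: add red to get bbbrr; options L={ 0,1,2 } R={ 5/2,3 } -> 9/4
step 6: add red to get bbbrrr; options L={ 0,1,2 } R={ 9/4,5/2,3 } -> 17/8
step 7: add red to get bbbrrrr; options L={ 0,1,2 } R={ 17/8,9/4,5/2,3 } -> 33/16
step 8: add red to get bbbrrrrr; options L={ 0,1,2 } R={ 33/16,17/8,9/4,5/2,3 } -> 65/32
step 9: add red to get bbbrrrrrr; options L={ 0,1,2 } R={ 65/32,33/16,17/8,9/4,5/2,3 } -> 129/64
step 10: add blue to get bbbrrrrrrb; options L={ 0,1,2,129/64 } R={ 65/32,33/16,17/8,9/4,5/2,3 } -> 259/128
step 11: add blue to get bbbrrrrrrbb; options L={ 0,1,2,129/64,259/128 } R={ 65/32,33/16,17/8,9/4,5/2,3 } -> 519/256
step 12: add blue to get bbbrrrrrrbbb; options L={ 0,1,2,129/64,259/128,519/256 } R={ 65/32,33/16,17/8,9/4,5/2,3 } -> 1039/512
step 13: add blue to get bbbrrrrrrbbbb; options L={ 0,1,2,129/64,259/128,519/256,1039/512 } R={ 65/32,33/16,17/8,9/4,5/2,3 } -> 2079/1024
step 14: add blue to get bbbrrrrrrbbbbb; options L={ 0,1,2,129/64,259/128,519/256,1039/512,2079/1024 } R={ 65/32,33/16,17/8,9/4,5/2,3 } -> 4159/2048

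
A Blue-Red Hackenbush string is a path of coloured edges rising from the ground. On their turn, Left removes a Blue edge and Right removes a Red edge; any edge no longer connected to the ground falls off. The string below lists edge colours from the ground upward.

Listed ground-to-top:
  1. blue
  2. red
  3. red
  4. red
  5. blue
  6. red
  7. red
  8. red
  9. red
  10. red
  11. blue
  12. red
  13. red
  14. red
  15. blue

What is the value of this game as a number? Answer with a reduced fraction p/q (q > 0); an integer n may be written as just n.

2083/16384

Prefix values for blue red red red blue red red red red red blue red red red blue via {L|R} + simplicity:
step 1: add blue to get b; options L={ 0 } R={ (no moves) } → 1
step 2: add red to get br; options L={ 0 } R={ 1 } → 1/2
step 3: add red to get brr; options L={ 0 } R={ 1/2,1 } → 1/4
step 4: add red to get brrr; options L={ 0 } R={ 1/4,1/2,1 } → 1/8
step 5: add blue to get brrrb; options L={ 0,1/8 } R={ 1/4,1/2,1 } → 3/16
step 6: add red to get brrrbr; options L={ 0,1/8 } R={ 3/16,1/4,1/2,1 } → 5/32
step 7: add red to get brrrbrr; options L={ 0,1/8 } R={ 5/32,3/16,1/4,1/2,1 } → 9/64
step 8: add red to get brrrbrrr; options L={ 0,1/8 } R={ 9/64,5/32,3/16,1/4,1/2,1 } → 17/128
step 9: add red to get brrrbrrrr; options L={ 0,1/8 } R={ 17/128,9/64,5/32,3/16,1/4,1/2,1 } → 33/256
step 10: add red to get brrrbrrrrr; options L={ 0,1/8 } R={ 33/256,17/128,9/64,5/32,3/16,1/4,1/2,1 } → 65/512
step 11: add blue to get brrrbrrrrrb; options L={ 0,1/8,65/512 } R={ 33/256,17/128,9/64,5/32,3/16,1/4,1/2,1 } → 131/1024
step 12: add red to get brrrbrrrrrbr; options L={ 0,1/8,65/512 } R={ 131/1024,33/256,17/128,9/64,5/32,3/16,1/4,1/2,1 } → 261/2048
step 13: add red to get brrrbrrrrrbrr; options L={ 0,1/8,65/512 } R={ 261/2048,131/1024,33/256,17/128,9/64,5/32,3/16,1/4,1/2,1 } → 521/4096
step 14: add red to get brrrbrrrrrbrrr; options L={ 0,1/8,65/512 } R={ 521/4096,261/2048,131/1024,33/256,17/128,9/64,5/32,3/16,1/4,1/2,1 } → 1041/8192
step 15: add blue to get brrrbrrrrrbrrrb; options L={ 0,1/8,65/512,1041/8192 } R={ 521/4096,261/2048,131/1024,33/256,17/128,9/64,5/32,3/16,1/4,1/2,1 } → 2083/16384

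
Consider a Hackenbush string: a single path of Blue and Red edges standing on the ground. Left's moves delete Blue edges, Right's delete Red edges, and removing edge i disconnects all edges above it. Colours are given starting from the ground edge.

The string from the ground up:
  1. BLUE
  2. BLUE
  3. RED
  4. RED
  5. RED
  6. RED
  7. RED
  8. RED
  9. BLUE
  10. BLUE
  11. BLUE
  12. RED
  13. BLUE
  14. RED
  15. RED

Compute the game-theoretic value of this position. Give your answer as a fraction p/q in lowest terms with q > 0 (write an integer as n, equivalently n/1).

Build v(s[:k]) for k = 1..15, string s = BLUE BLUE RED RED RED RED RED RED BLUE BLUE BLUE RED BLUE RED RED.
1 of 15 · B · max L 0 · min R +∞ -> 1
2 of 15 · BB · max L 1 · min R +∞ -> 2
3 of 15 · BBR · max L 1 · min R 2 -> 3/2
4 of 15 · BBRR · max L 1 · min R 3/2 -> 5/4
5 of 15 · BBRRR · max L 1 · min R 5/4 -> 9/8
6 of 15 · BBRRRR · max L 1 · min R 9/8 -> 17/16
7 of 15 · BBRRRRR · max L 1 · min R 17/16 -> 33/32
8 of 15 · BBRRRRRR · max L 1 · min R 33/32 -> 65/64
9 of 15 · BBRRRRRRB · max L 65/64 · min R 33/32 -> 131/128
10 of 15 · BBRRRRRRBB · max L 131/128 · min R 33/32 -> 263/256
11 of 15 · BBRRRRRRBBB · max L 263/256 · min R 33/32 -> 527/512
12 of 15 · BBRRRRRRBBBR · max L 263/256 · min R 527/512 -> 1053/1024
13 of 15 · BBRRRRRRBBBRB · max L 1053/1024 · min R 527/512 -> 2107/2048
14 of 15 · BBRRRRRRBBBRBR · max L 1053/1024 · min R 2107/2048 -> 4213/4096
15 of 15 · BBRRRRRRBBBRBRR · max L 1053/1024 · min R 4213/4096 -> 8425/8192

8425/8192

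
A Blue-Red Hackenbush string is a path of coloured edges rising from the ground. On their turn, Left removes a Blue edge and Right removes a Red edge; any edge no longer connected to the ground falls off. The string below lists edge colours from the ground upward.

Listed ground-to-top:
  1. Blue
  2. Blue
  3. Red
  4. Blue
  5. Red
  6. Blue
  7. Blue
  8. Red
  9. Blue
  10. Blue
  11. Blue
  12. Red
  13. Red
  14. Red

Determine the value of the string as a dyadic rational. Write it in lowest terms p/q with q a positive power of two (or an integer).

B: Left { 0 }, Right { ∅ } → simplest 1
BB: Left { 0 1 }, Right { ∅ } → simplest 2
BBR: Left { 0 1 }, Right { 2 } → simplest 3/2
BBRB: Left { 0 1 3/2 }, Right { 2 } → simplest 7/4
BBRBR: Left { 0 1 3/2 }, Right { 7/4 2 } → simplest 13/8
BBRBRB: Left { 0 1 3/2 13/8 }, Right { 7/4 2 } → simplest 27/16
BBRBRBB: Left { 0 1 3/2 13/8 27/16 }, Right { 7/4 2 } → simplest 55/32
BBRBRBBR: Left { 0 1 3/2 13/8 27/16 }, Right { 55/32 7/4 2 } → simplest 109/64
BBRBRBBRB: Left { 0 1 3/2 13/8 27/16 109/64 }, Right { 55/32 7/4 2 } → simplest 219/128
BBRBRBBRBB: Left { 0 1 3/2 13/8 27/16 109/64 219/128 }, Right { 55/32 7/4 2 } → simplest 439/256
BBRBRBBRBBB: Left { 0 1 3/2 13/8 27/16 109/64 219/128 439/256 }, Right { 55/32 7/4 2 } → simplest 879/512
BBRBRBBRBBBR: Left { 0 1 3/2 13/8 27/16 109/64 219/128 439/256 }, Right { 879/512 55/32 7/4 2 } → simplest 1757/1024
BBRBRBBRBBBRR: Left { 0 1 3/2 13/8 27/16 109/64 219/128 439/256 }, Right { 1757/1024 879/512 55/32 7/4 2 } → simplest 3513/2048
BBRBRBBRBBBRRR: Left { 0 1 3/2 13/8 27/16 109/64 219/128 439/256 }, Right { 3513/2048 1757/1024 879/512 55/32 7/4 2 } → simplest 7025/4096

7025/4096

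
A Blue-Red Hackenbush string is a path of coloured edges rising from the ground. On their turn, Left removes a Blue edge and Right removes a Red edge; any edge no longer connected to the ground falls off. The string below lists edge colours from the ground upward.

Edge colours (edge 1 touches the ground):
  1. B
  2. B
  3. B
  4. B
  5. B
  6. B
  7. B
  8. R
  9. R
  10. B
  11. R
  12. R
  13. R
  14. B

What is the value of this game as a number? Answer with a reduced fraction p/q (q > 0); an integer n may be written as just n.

803/128

1 of 14 · B · max L 0 · min R +∞ → 1
2 of 14 · BB · max L 1 · min R +∞ → 2
3 of 14 · BBB · max L 2 · min R +∞ → 3
4 of 14 · BBBB · max L 3 · min R +∞ → 4
5 of 14 · BBBBB · max L 4 · min R +∞ → 5
6 of 14 · BBBBBB · max L 5 · min R +∞ → 6
7 of 14 · BBBBBBB · max L 6 · min R +∞ → 7
8 of 14 · BBBBBBBR · max L 6 · min R 7 → 13/2
9 of 14 · BBBBBBBRR · max L 6 · min R 13/2 → 25/4
10 of 14 · BBBBBBBRRB · max L 25/4 · min R 13/2 → 51/8
11 of 14 · BBBBBBBRRBR · max L 25/4 · min R 51/8 → 101/16
12 of 14 · BBBBBBBRRBRR · max L 25/4 · min R 101/16 → 201/32
13 of 14 · BBBBBBBRRBRRR · max L 25/4 · min R 201/32 → 401/64
14 of 14 · BBBBBBBRRBRRRB · max L 401/64 · min R 201/32 → 803/128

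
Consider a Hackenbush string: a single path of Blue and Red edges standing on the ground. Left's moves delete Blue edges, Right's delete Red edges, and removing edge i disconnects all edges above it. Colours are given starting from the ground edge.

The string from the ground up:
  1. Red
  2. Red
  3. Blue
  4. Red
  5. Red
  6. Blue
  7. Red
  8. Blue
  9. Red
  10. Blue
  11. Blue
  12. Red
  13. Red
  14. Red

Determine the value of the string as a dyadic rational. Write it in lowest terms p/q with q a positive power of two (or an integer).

-7503/4096

step 1: add Red to get R; options L={ ∅ } R={ 0 } = -1
step 2: add Red to get RR; options L={ ∅ } R={ -1, 0 } = -2
step 3: add Blue to get RRB; options L={ -2 } R={ -1, 0 } = -3/2
step 4: add Red to get RRBR; options L={ -2 } R={ -3/2, -1, 0 } = -7/4
step 5: add Red to get RRBRR; options L={ -2 } R={ -7/4, -3/2, -1, 0 } = -15/8
step 6: add Blue to get RRBRRB; options L={ -2, -15/8 } R={ -7/4, -3/2, -1, 0 } = -29/16
step 7: add Red to get RRBRRBR; options L={ -2, -15/8 } R={ -29/16, -7/4, -3/2, -1, 0 } = -59/32
step 8: add Blue to get RRBRRBRB; options L={ -2, -15/8, -59/32 } R={ -29/16, -7/4, -3/2, -1, 0 } = -117/64
step 9: add Red to get RRBRRBRBR; options L={ -2, -15/8, -59/32 } R={ -117/64, -29/16, -7/4, -3/2, -1, 0 } = -235/128
step 10: add Blue to get RRBRRBRBRB; options L={ -2, -15/8, -59/32, -235/128 } R={ -117/64, -29/16, -7/4, -3/2, -1, 0 } = -469/256
step 11: add Blue to get RRBRRBRBRBB; options L={ -2, -15/8, -59/32, -235/128, -469/256 } R={ -117/64, -29/16, -7/4, -3/2, -1, 0 } = -937/512
step 12: add Red to get RRBRRBRBRBBR; options L={ -2, -15/8, -59/32, -235/128, -469/256 } R={ -937/512, -117/64, -29/16, -7/4, -3/2, -1, 0 } = -1875/1024
step 13: add Red to get RRBRRBRBRBBRR; options L={ -2, -15/8, -59/32, -235/128, -469/256 } R={ -1875/1024, -937/512, -117/64, -29/16, -7/4, -3/2, -1, 0 } = -3751/2048
step 14: add Red to get RRBRRBRBRBBRRR; options L={ -2, -15/8, -59/32, -235/128, -469/256 } R={ -3751/2048, -1875/1024, -937/512, -117/64, -29/16, -7/4, -3/2, -1, 0 } = -7503/4096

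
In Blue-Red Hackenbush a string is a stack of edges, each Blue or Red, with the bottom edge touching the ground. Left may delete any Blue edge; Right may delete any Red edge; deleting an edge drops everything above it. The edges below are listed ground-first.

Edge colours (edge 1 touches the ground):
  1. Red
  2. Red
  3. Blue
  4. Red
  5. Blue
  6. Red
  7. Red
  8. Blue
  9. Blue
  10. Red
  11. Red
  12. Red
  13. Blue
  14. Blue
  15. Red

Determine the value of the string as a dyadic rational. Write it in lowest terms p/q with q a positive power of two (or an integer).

g(R) = { none | 0 } gives -1
g(RR) = { none | -1, 0 } gives -2
g(RRB) = { -2 | -1, 0 } gives -3/2
g(RRBR) = { -2 | -3/2, -1, 0 } gives -7/4
g(RRBRB) = { -2, -7/4 | -3/2, -1, 0 } gives -13/8
g(RRBRBR) = { -2, -7/4 | -13/8, -3/2, -1, 0 } gives -27/16
g(RRBRBRR) = { -2, -7/4 | -27/16, -13/8, -3/2, -1, 0 } gives -55/32
g(RRBRBRRB) = { -2, -7/4, -55/32 | -27/16, -13/8, -3/2, -1, 0 } gives -109/64
g(RRBRBRRBB) = { -2, -7/4, -55/32, -109/64 | -27/16, -13/8, -3/2, -1, 0 } gives -217/128
g(RRBRBRRBBR) = { -2, -7/4, -55/32, -109/64 | -217/128, -27/16, -13/8, -3/2, -1, 0 } gives -435/256
g(RRBRBRRBBRR) = { -2, -7/4, -55/32, -109/64 | -435/256, -217/128, -27/16, -13/8, -3/2, -1, 0 } gives -871/512
g(RRBRBRRBBRRR) = { -2, -7/4, -55/32, -109/64 | -871/512, -435/256, -217/128, -27/16, -13/8, -3/2, -1, 0 } gives -1743/1024
g(RRBRBRRBBRRRB) = { -2, -7/4, -55/32, -109/64, -1743/1024 | -871/512, -435/256, -217/128, -27/16, -13/8, -3/2, -1, 0 } gives -3485/2048
g(RRBRBRRBBRRRBB) = { -2, -7/4, -55/32, -109/64, -1743/1024, -3485/2048 | -871/512, -435/256, -217/128, -27/16, -13/8, -3/2, -1, 0 } gives -6969/4096
g(RRBRBRRBBRRRBBR) = { -2, -7/4, -55/32, -109/64, -1743/1024, -3485/2048 | -6969/4096, -871/512, -435/256, -217/128, -27/16, -13/8, -3/2, -1, 0 } gives -13939/8192

-13939/8192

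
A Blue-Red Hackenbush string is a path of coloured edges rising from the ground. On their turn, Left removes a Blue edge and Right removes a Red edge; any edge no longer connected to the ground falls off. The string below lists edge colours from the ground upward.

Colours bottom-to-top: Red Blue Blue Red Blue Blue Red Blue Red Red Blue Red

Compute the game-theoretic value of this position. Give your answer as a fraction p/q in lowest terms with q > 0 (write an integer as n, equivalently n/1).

-603/2048

Prefix values for Red Blue Blue Red Blue Blue Red Blue Red Red Blue Red via {L|R} + simplicity:
v(R) = {  | 0 } -> -1
v(RB) = { -1 | 0 } -> -1/2
v(RBB) = { -1; -1/2 | 0 } -> -1/4
v(RBBR) = { -1; -1/2 | -1/4; 0 } -> -3/8
v(RBBRB) = { -1; -1/2; -3/8 | -1/4; 0 } -> -5/16
v(RBBRBB) = { -1; -1/2; -3/8; -5/16 | -1/4; 0 } -> -9/32
v(RBBRBBR) = { -1; -1/2; -3/8; -5/16 | -9/32; -1/4; 0 } -> -19/64
v(RBBRBBRB) = { -1; -1/2; -3/8; -5/16; -19/64 | -9/32; -1/4; 0 } -> -37/128
v(RBBRBBRBR) = { -1; -1/2; -3/8; -5/16; -19/64 | -37/128; -9/32; -1/4; 0 } -> -75/256
v(RBBRBBRBRR) = { -1; -1/2; -3/8; -5/16; -19/64 | -75/256; -37/128; -9/32; -1/4; 0 } -> -151/512
v(RBBRBBRBRRB) = { -1; -1/2; -3/8; -5/16; -19/64; -151/512 | -75/256; -37/128; -9/32; -1/4; 0 } -> -301/1024
v(RBBRBBRBRRBR) = { -1; -1/2; -3/8; -5/16; -19/64; -151/512 | -301/1024; -75/256; -37/128; -9/32; -1/4; 0 } -> -603/2048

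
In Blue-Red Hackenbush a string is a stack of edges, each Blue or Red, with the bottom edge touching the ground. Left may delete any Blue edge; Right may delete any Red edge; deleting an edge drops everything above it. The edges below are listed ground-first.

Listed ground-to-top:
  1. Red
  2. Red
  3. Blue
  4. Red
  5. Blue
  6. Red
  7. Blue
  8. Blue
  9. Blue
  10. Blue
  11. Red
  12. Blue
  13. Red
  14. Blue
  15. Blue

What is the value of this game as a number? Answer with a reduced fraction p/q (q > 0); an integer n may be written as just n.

step 1: add Red to get R; options L={ ∅ } R={ 0 } ⇒ -1
step 2: add Red to get RR; options L={ ∅ } R={ -1,0 } ⇒ -2
step 3: add Blue to get RRB; options L={ -2 } R={ -1,0 } ⇒ -3/2
step 4: add Red to get RRBR; options L={ -2 } R={ -3/2,-1,0 } ⇒ -7/4
step 5: add Blue to get RRBRB; options L={ -2,-7/4 } R={ -3/2,-1,0 } ⇒ -13/8
step 6: add Red to get RRBRBR; options L={ -2,-7/4 } R={ -13/8,-3/2,-1,0 } ⇒ -27/16
step 7: add Blue to get RRBRBRB; options L={ -2,-7/4,-27/16 } R={ -13/8,-3/2,-1,0 } ⇒ -53/32
step 8: add Blue to get RRBRBRBB; options L={ -2,-7/4,-27/16,-53/32 } R={ -13/8,-3/2,-1,0 } ⇒ -105/64
step 9: add Blue to get RRBRBRBBB; options L={ -2,-7/4,-27/16,-53/32,-105/64 } R={ -13/8,-3/2,-1,0 } ⇒ -209/128
step 10: add Blue to get RRBRBRBBBB; options L={ -2,-7/4,-27/16,-53/32,-105/64,-209/128 } R={ -13/8,-3/2,-1,0 } ⇒ -417/256
step 11: add Red to get RRBRBRBBBBR; options L={ -2,-7/4,-27/16,-53/32,-105/64,-209/128 } R={ -417/256,-13/8,-3/2,-1,0 } ⇒ -835/512
step 12: add Blue to get RRBRBRBBBBRB; options L={ -2,-7/4,-27/16,-53/32,-105/64,-209/128,-835/512 } R={ -417/256,-13/8,-3/2,-1,0 } ⇒ -1669/1024
step 13: add Red to get RRBRBRBBBBRBR; options L={ -2,-7/4,-27/16,-53/32,-105/64,-209/128,-835/512 } R={ -1669/1024,-417/256,-13/8,-3/2,-1,0 } ⇒ -3339/2048
step 14: add Blue to get RRBRBRBBBBRBRB; options L={ -2,-7/4,-27/16,-53/32,-105/64,-209/128,-835/512,-3339/2048 } R={ -1669/1024,-417/256,-13/8,-3/2,-1,0 } ⇒ -6677/4096
step 15: add Blue to get RRBRBRBBBBRBRBB; options L={ -2,-7/4,-27/16,-53/32,-105/64,-209/128,-835/512,-3339/2048,-6677/4096 } R={ -1669/1024,-417/256,-13/8,-3/2,-1,0 } ⇒ -13353/8192

-13353/8192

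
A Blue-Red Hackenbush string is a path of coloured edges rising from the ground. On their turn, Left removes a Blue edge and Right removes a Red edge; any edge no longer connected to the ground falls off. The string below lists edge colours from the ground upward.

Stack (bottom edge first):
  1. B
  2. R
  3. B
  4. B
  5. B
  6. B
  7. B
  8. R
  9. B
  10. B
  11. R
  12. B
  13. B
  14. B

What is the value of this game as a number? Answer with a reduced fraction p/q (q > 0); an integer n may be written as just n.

8047/8192

v_1 [B]  L=[0]  R=[·]  — 1
v_2 [BR]  L=[0]  R=[1]  — 1/2
v_3 [BRB]  L=[0; 1/2]  R=[1]  — 3/4
v_4 [BRBB]  L=[0; 1/2; 3/4]  R=[1]  — 7/8
v_5 [BRBBB]  L=[0; 1/2; 3/4; 7/8]  R=[1]  — 15/16
v_6 [BRBBBB]  L=[0; 1/2; 3/4; 7/8; 15/16]  R=[1]  — 31/32
v_7 [BRBBBBB]  L=[0; 1/2; 3/4; 7/8; 15/16; 31/32]  R=[1]  — 63/64
v_8 [BRBBBBBR]  L=[0; 1/2; 3/4; 7/8; 15/16; 31/32]  R=[63/64; 1]  — 125/128
v_9 [BRBBBBBRB]  L=[0; 1/2; 3/4; 7/8; 15/16; 31/32; 125/128]  R=[63/64; 1]  — 251/256
v_10 [BRBBBBBRBB]  L=[0; 1/2; 3/4; 7/8; 15/16; 31/32; 125/128; 251/256]  R=[63/64; 1]  — 503/512
v_11 [BRBBBBBRBBR]  L=[0; 1/2; 3/4; 7/8; 15/16; 31/32; 125/128; 251/256]  R=[503/512; 63/64; 1]  — 1005/1024
v_12 [BRBBBBBRBBRB]  L=[0; 1/2; 3/4; 7/8; 15/16; 31/32; 125/128; 251/256; 1005/1024]  R=[503/512; 63/64; 1]  — 2011/2048
v_13 [BRBBBBBRBBRBB]  L=[0; 1/2; 3/4; 7/8; 15/16; 31/32; 125/128; 251/256; 1005/1024; 2011/2048]  R=[503/512; 63/64; 1]  — 4023/4096
v_14 [BRBBBBBRBBRBBB]  L=[0; 1/2; 3/4; 7/8; 15/16; 31/32; 125/128; 251/256; 1005/1024; 2011/2048; 4023/4096]  R=[503/512; 63/64; 1]  — 8047/8192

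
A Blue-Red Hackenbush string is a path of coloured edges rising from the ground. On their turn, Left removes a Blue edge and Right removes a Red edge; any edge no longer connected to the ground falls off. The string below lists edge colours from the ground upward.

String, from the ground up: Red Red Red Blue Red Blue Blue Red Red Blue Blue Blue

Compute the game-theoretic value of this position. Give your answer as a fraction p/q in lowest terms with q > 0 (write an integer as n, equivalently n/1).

-1329/512

Build g(s[:k]) for k = 1..12, string s = Red Red Red Blue Red Blue Blue Red Red Blue Blue Blue.
edge 1 of 12 (Red): { ∅ | 0 } so -1
edge 2 of 12 (Red): { ∅ | -1, 0 } so -2
edge 3 of 12 (Red): { ∅ | -2, -1, 0 } so -3
edge 4 of 12 (Blue): { -3 | -2, -1, 0 } so -5/2
edge 5 of 12 (Red): { -3 | -5/2, -2, -1, 0 } so -11/4
edge 6 of 12 (Blue): { -3, -11/4 | -5/2, -2, -1, 0 } so -21/8
edge 7 of 12 (Blue): { -3, -11/4, -21/8 | -5/2, -2, -1, 0 } so -41/16
edge 8 of 12 (Red): { -3, -11/4, -21/8 | -41/16, -5/2, -2, -1, 0 } so -83/32
edge 9 of 12 (Red): { -3, -11/4, -21/8 | -83/32, -41/16, -5/2, -2, -1, 0 } so -167/64
edge 10 of 12 (Blue): { -3, -11/4, -21/8, -167/64 | -83/32, -41/16, -5/2, -2, -1, 0 } so -333/128
edge 11 of 12 (Blue): { -3, -11/4, -21/8, -167/64, -333/128 | -83/32, -41/16, -5/2, -2, -1, 0 } so -665/256
edge 12 of 12 (Blue): { -3, -11/4, -21/8, -167/64, -333/128, -665/256 | -83/32, -41/16, -5/2, -2, -1, 0 } so -1329/512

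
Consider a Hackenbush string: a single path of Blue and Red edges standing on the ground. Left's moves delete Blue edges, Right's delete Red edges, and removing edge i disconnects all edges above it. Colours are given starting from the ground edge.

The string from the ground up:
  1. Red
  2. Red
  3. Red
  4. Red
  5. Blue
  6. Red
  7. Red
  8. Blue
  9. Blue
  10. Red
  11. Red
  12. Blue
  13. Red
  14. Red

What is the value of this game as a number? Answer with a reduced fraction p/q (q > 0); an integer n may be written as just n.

-3895/1024

1 of 14 · R · max L −∞ · min R 0 gives -1
2 of 14 · RR · max L −∞ · min R -1 gives -2
3 of 14 · RRR · max L −∞ · min R -2 gives -3
4 of 14 · RRRR · max L −∞ · min R -3 gives -4
5 of 14 · RRRRB · max L -4 · min R -3 gives -7/2
6 of 14 · RRRRBR · max L -4 · min R -7/2 gives -15/4
7 of 14 · RRRRBRR · max L -4 · min R -15/4 gives -31/8
8 of 14 · RRRRBRRB · max L -31/8 · min R -15/4 gives -61/16
9 of 14 · RRRRBRRBB · max L -61/16 · min R -15/4 gives -121/32
10 of 14 · RRRRBRRBBR · max L -61/16 · min R -121/32 gives -243/64
11 of 14 · RRRRBRRBBRR · max L -61/16 · min R -243/64 gives -487/128
12 of 14 · RRRRBRRBBRRB · max L -487/128 · min R -243/64 gives -973/256
13 of 14 · RRRRBRRBBRRBR · max L -487/128 · min R -973/256 gives -1947/512
14 of 14 · RRRRBRRBBRRBRR · max L -487/128 · min R -1947/512 gives -3895/1024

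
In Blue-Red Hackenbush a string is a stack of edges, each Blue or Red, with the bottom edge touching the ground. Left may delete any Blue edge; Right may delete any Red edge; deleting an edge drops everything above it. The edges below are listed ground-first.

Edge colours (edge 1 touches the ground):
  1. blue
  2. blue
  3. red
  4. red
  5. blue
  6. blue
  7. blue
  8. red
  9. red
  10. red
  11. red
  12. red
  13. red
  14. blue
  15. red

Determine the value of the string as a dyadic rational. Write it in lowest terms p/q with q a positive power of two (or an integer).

11781/8192

step 1: add blue to get b; options L={ 0 } R={ none } -> 1
step 2: add blue to get bb; options L={ 0 1 } R={ none } -> 2
step 3: add red to get bbr; options L={ 0 1 } R={ 2 } -> 3/2
step 4: add red to get bbrr; options L={ 0 1 } R={ 3/2 2 } -> 5/4
step 5: add blue to get bbrrb; options L={ 0 1 5/4 } R={ 3/2 2 } -> 11/8
step 6: add blue to get bbrrbb; options L={ 0 1 5/4 11/8 } R={ 3/2 2 } -> 23/16
step 7: add blue to get bbrrbbb; options L={ 0 1 5/4 11/8 23/16 } R={ 3/2 2 } -> 47/32
step 8: add red to get bbrrbbbr; options L={ 0 1 5/4 11/8 23/16 } R={ 47/32 3/2 2 } -> 93/64
step 9: add red to get bbrrbbbrr; options L={ 0 1 5/4 11/8 23/16 } R={ 93/64 47/32 3/2 2 } -> 185/128
step 10: add red to get bbrrbbbrrr; options L={ 0 1 5/4 11/8 23/16 } R={ 185/128 93/64 47/32 3/2 2 } -> 369/256
step 11: add red to get bbrrbbbrrrr; options L={ 0 1 5/4 11/8 23/16 } R={ 369/256 185/128 93/64 47/32 3/2 2 } -> 737/512
step 12: add red to get bbrrbbbrrrrr; options L={ 0 1 5/4 11/8 23/16 } R={ 737/512 369/256 185/128 93/64 47/32 3/2 2 } -> 1473/1024
step 13: add red to get bbrrbbbrrrrrr; options L={ 0 1 5/4 11/8 23/16 } R={ 1473/1024 737/512 369/256 185/128 93/64 47/32 3/2 2 } -> 2945/2048
step 14: add blue to get bbrrbbbrrrrrrb; options L={ 0 1 5/4 11/8 23/16 2945/2048 } R={ 1473/1024 737/512 369/256 185/128 93/64 47/32 3/2 2 } -> 5891/4096
step 15: add red to get bbrrbbbrrrrrrbr; options L={ 0 1 5/4 11/8 23/16 2945/2048 } R={ 5891/4096 1473/1024 737/512 369/256 185/128 93/64 47/32 3/2 2 } -> 11781/8192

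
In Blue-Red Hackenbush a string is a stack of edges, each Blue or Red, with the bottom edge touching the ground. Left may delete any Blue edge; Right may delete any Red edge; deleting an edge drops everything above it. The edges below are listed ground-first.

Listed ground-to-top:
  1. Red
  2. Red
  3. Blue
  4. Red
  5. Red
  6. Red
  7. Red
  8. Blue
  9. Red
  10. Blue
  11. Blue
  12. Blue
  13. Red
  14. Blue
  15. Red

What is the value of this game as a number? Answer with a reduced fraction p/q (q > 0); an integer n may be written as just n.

g_1 [R]  L=[∅]  R=[0]  ⇒ -1
g_2 [RR]  L=[∅]  R=[-1 0]  ⇒ -2
g_3 [RRB]  L=[-2]  R=[-1 0]  ⇒ -3/2
g_4 [RRBR]  L=[-2]  R=[-3/2 -1 0]  ⇒ -7/4
g_5 [RRBRR]  L=[-2]  R=[-7/4 -3/2 -1 0]  ⇒ -15/8
g_6 [RRBRRR]  L=[-2]  R=[-15/8 -7/4 -3/2 -1 0]  ⇒ -31/16
g_7 [RRBRRRR]  L=[-2]  R=[-31/16 -15/8 -7/4 -3/2 -1 0]  ⇒ -63/32
g_8 [RRBRRRRB]  L=[-2 -63/32]  R=[-31/16 -15/8 -7/4 -3/2 -1 0]  ⇒ -125/64
g_9 [RRBRRRRBR]  L=[-2 -63/32]  R=[-125/64 -31/16 -15/8 -7/4 -3/2 -1 0]  ⇒ -251/128
g_10 [RRBRRRRBRB]  L=[-2 -63/32 -251/128]  R=[-125/64 -31/16 -15/8 -7/4 -3/2 -1 0]  ⇒ -501/256
g_11 [RRBRRRRBRBB]  L=[-2 -63/32 -251/128 -501/256]  R=[-125/64 -31/16 -15/8 -7/4 -3/2 -1 0]  ⇒ -1001/512
g_12 [RRBRRRRBRBBB]  L=[-2 -63/32 -251/128 -501/256 -1001/512]  R=[-125/64 -31/16 -15/8 -7/4 -3/2 -1 0]  ⇒ -2001/1024
g_13 [RRBRRRRBRBBBR]  L=[-2 -63/32 -251/128 -501/256 -1001/512]  R=[-2001/1024 -125/64 -31/16 -15/8 -7/4 -3/2 -1 0]  ⇒ -4003/2048
g_14 [RRBRRRRBRBBBRB]  L=[-2 -63/32 -251/128 -501/256 -1001/512 -4003/2048]  R=[-2001/1024 -125/64 -31/16 -15/8 -7/4 -3/2 -1 0]  ⇒ -8005/4096
g_15 [RRBRRRRBRBBBRBR]  L=[-2 -63/32 -251/128 -501/256 -1001/512 -4003/2048]  R=[-8005/4096 -2001/1024 -125/64 -31/16 -15/8 -7/4 -3/2 -1 0]  ⇒ -16011/8192

-16011/8192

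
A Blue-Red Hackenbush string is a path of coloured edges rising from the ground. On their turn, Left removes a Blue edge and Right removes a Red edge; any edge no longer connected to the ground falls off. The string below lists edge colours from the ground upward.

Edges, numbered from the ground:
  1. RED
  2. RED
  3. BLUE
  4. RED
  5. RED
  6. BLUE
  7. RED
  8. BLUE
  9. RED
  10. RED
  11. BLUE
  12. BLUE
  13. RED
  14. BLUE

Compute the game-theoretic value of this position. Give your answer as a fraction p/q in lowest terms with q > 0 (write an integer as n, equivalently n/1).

-7525/4096

1 of 14 · R · max L −∞ · min R 0 ⇒ -1
2 of 14 · RR · max L −∞ · min R -1 ⇒ -2
3 of 14 · RRB · max L -2 · min R -1 ⇒ -3/2
4 of 14 · RRBR · max L -2 · min R -3/2 ⇒ -7/4
5 of 14 · RRBRR · max L -2 · min R -7/4 ⇒ -15/8
6 of 14 · RRBRRB · max L -15/8 · min R -7/4 ⇒ -29/16
7 of 14 · RRBRRBR · max L -15/8 · min R -29/16 ⇒ -59/32
8 of 14 · RRBRRBRB · max L -59/32 · min R -29/16 ⇒ -117/64
9 of 14 · RRBRRBRBR · max L -59/32 · min R -117/64 ⇒ -235/128
10 of 14 · RRBRRBRBRR · max L -59/32 · min R -235/128 ⇒ -471/256
11 of 14 · RRBRRBRBRRB · max L -471/256 · min R -235/128 ⇒ -941/512
12 of 14 · RRBRRBRBRRBB · max L -941/512 · min R -235/128 ⇒ -1881/1024
13 of 14 · RRBRRBRBRRBBR · max L -941/512 · min R -1881/1024 ⇒ -3763/2048
14 of 14 · RRBRRBRBRRBBRB · max L -3763/2048 · min R -1881/1024 ⇒ -7525/4096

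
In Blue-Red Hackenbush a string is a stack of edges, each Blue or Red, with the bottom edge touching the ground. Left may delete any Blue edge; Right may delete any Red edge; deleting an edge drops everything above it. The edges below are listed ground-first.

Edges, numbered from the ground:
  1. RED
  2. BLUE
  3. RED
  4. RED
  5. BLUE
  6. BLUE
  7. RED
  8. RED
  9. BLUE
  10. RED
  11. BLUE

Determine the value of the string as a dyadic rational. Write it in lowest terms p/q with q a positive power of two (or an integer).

-821/1024

G_1 [R]  L=[∅]  R=[0]  → -1
G_2 [RB]  L=[-1]  R=[0]  → -1/2
G_3 [RBR]  L=[-1]  R=[-1/2 0]  → -3/4
G_4 [RBRR]  L=[-1]  R=[-3/4 -1/2 0]  → -7/8
G_5 [RBRRB]  L=[-1 -7/8]  R=[-3/4 -1/2 0]  → -13/16
G_6 [RBRRBB]  L=[-1 -7/8 -13/16]  R=[-3/4 -1/2 0]  → -25/32
G_7 [RBRRBBR]  L=[-1 -7/8 -13/16]  R=[-25/32 -3/4 -1/2 0]  → -51/64
G_8 [RBRRBBRR]  L=[-1 -7/8 -13/16]  R=[-51/64 -25/32 -3/4 -1/2 0]  → -103/128
G_9 [RBRRBBRRB]  L=[-1 -7/8 -13/16 -103/128]  R=[-51/64 -25/32 -3/4 -1/2 0]  → -205/256
G_10 [RBRRBBRRBR]  L=[-1 -7/8 -13/16 -103/128]  R=[-205/256 -51/64 -25/32 -3/4 -1/2 0]  → -411/512
G_11 [RBRRBBRRBRB]  L=[-1 -7/8 -13/16 -103/128 -411/512]  R=[-205/256 -51/64 -25/32 -3/4 -1/2 0]  → -821/1024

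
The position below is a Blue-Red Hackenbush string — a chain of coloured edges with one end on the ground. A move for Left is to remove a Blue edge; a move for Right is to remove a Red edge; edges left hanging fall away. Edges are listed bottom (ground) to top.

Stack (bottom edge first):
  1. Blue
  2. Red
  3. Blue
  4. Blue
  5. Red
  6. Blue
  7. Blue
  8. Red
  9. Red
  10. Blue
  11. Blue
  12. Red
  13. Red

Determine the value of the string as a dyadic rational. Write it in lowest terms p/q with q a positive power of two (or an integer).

Build value(s[:k]) for k = 1..13, string s = Blue Red Blue Blue Red Blue Blue Red Red Blue Blue Red Red.
B: Left { 0 }, Right { · } -> simplest 1
BR: Left { 0 }, Right { 1 } -> simplest 1/2
BRB: Left { 0, 1/2 }, Right { 1 } -> simplest 3/4
BRBB: Left { 0, 1/2, 3/4 }, Right { 1 } -> simplest 7/8
BRBBR: Left { 0, 1/2, 3/4 }, Right { 7/8, 1 } -> simplest 13/16
BRBBRB: Left { 0, 1/2, 3/4, 13/16 }, Right { 7/8, 1 } -> simplest 27/32
BRBBRBB: Left { 0, 1/2, 3/4, 13/16, 27/32 }, Right { 7/8, 1 } -> simplest 55/64
BRBBRBBR: Left { 0, 1/2, 3/4, 13/16, 27/32 }, Right { 55/64, 7/8, 1 } -> simplest 109/128
BRBBRBBRR: Left { 0, 1/2, 3/4, 13/16, 27/32 }, Right { 109/128, 55/64, 7/8, 1 } -> simplest 217/256
BRBBRBBRRB: Left { 0, 1/2, 3/4, 13/16, 27/32, 217/256 }, Right { 109/128, 55/64, 7/8, 1 } -> simplest 435/512
BRBBRBBRRBB: Left { 0, 1/2, 3/4, 13/16, 27/32, 217/256, 435/512 }, Right { 109/128, 55/64, 7/8, 1 } -> simplest 871/1024
BRBBRBBRRBBR: Left { 0, 1/2, 3/4, 13/16, 27/32, 217/256, 435/512 }, Right { 871/1024, 109/128, 55/64, 7/8, 1 } -> simplest 1741/2048
BRBBRBBRRBBRR: Left { 0, 1/2, 3/4, 13/16, 27/32, 217/256, 435/512 }, Right { 1741/2048, 871/1024, 109/128, 55/64, 7/8, 1 } -> simplest 3481/4096

3481/4096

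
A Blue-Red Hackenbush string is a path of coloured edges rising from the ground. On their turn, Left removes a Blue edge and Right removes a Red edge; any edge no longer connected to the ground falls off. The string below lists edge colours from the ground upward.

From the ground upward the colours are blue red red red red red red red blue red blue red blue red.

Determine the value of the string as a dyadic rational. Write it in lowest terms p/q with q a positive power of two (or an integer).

85/8192

Recurse on prefixes of the 14-edge string blue red red red red red red red blue red blue red blue red:
edge 1 of 14 (blue): { 0 | (no moves) } ⇒ 1
edge 2 of 14 (red): { 0 | 1 } ⇒ 1/2
edge 3 of 14 (red): { 0 | 1/2, 1 } ⇒ 1/4
edge 4 of 14 (red): { 0 | 1/4, 1/2, 1 } ⇒ 1/8
edge 5 of 14 (red): { 0 | 1/8, 1/4, 1/2, 1 } ⇒ 1/16
edge 6 of 14 (red): { 0 | 1/16, 1/8, 1/4, 1/2, 1 } ⇒ 1/32
edge 7 of 14 (red): { 0 | 1/32, 1/16, 1/8, 1/4, 1/2, 1 } ⇒ 1/64
edge 8 of 14 (red): { 0 | 1/64, 1/32, 1/16, 1/8, 1/4, 1/2, 1 } ⇒ 1/128
edge 9 of 14 (blue): { 0, 1/128 | 1/64, 1/32, 1/16, 1/8, 1/4, 1/2, 1 } ⇒ 3/256
edge 10 of 14 (red): { 0, 1/128 | 3/256, 1/64, 1/32, 1/16, 1/8, 1/4, 1/2, 1 } ⇒ 5/512
edge 11 of 14 (blue): { 0, 1/128, 5/512 | 3/256, 1/64, 1/32, 1/16, 1/8, 1/4, 1/2, 1 } ⇒ 11/1024
edge 12 of 14 (red): { 0, 1/128, 5/512 | 11/1024, 3/256, 1/64, 1/32, 1/16, 1/8, 1/4, 1/2, 1 } ⇒ 21/2048
edge 13 of 14 (blue): { 0, 1/128, 5/512, 21/2048 | 11/1024, 3/256, 1/64, 1/32, 1/16, 1/8, 1/4, 1/2, 1 } ⇒ 43/4096
edge 14 of 14 (red): { 0, 1/128, 5/512, 21/2048 | 43/4096, 11/1024, 3/256, 1/64, 1/32, 1/16, 1/8, 1/4, 1/2, 1 } ⇒ 85/8192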